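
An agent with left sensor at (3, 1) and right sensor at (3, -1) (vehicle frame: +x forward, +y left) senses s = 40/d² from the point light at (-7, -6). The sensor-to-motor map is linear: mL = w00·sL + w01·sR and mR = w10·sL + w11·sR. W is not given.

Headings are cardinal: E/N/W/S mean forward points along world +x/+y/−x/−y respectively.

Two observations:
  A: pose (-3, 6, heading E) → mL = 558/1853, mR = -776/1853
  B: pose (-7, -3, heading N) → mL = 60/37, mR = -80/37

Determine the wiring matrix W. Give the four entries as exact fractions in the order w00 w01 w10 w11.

obs A: pose=(-3,6,E) → sL=20/109, sR=4/17, mL=558/1853, mR=-776/1853
obs B: pose=(-7,-3,N) → sL=40/37, sR=40/37, mL=60/37, mR=-80/37
sensor matrix S = [[20/109, 4/17], [40/37, 40/37]]; det S = -3840/68561
solve [mL_A; mL_B] = S·[w00; w01] and [mR_A; mR_B] = S·[w10; w11]:
  w00 = 1, w01 = 1/2, w10 = -1, w11 = -1

1 1/2 -1 -1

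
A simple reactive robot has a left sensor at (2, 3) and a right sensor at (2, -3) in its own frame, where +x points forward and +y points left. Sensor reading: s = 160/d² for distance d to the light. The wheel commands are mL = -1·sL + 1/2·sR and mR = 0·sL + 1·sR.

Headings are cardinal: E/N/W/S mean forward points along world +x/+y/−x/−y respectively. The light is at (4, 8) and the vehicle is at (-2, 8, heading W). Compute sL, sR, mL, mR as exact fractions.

160/73 160/73 -80/73 160/73

left sensor world pos  = (-4, 5); dL² = 73
right sensor world pos = (-4, 11); dR² = 73
sL = 160/73 = 160/73
sR = 160/73 = 160/73
mL = -1·sL + 1/2·sR = -80/73
mR = 0·sL + 1·sR = 160/73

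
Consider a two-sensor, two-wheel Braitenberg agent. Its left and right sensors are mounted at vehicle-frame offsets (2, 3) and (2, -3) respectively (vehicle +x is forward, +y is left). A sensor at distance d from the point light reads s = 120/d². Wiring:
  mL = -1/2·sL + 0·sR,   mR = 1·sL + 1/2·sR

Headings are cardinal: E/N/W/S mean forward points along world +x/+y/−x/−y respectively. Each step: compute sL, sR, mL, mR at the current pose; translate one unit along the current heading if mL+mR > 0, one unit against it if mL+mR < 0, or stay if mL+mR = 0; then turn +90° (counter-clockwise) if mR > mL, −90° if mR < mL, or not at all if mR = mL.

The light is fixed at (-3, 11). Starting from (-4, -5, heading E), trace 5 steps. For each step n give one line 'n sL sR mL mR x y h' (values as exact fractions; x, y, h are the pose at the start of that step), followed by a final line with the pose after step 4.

0 12/17 60/181 -6/17 2682/3077 -4 -5 E
1 24/41 24/41 -12/41 36/41 -3 -5 N
2 15/41 30/37 -15/82 1170/1517 -3 -4 W
3 120/293 24/61 -60/293 10836/17873 -4 -4 S
4 12/17 60/181 -6/17 2682/3077 -4 -5 E
final -3 -5 N

n=0: pose=(-4,-5,E); sL=12/17, sR=60/181; mL=-6/17, mR=2682/3077; mL+mR=1596/3077 → advance +1; mR−mL=3768/3077 → turn +1·90°
n=1: pose=(-3,-5,N); sL=24/41, sR=24/41; mL=-12/41, mR=36/41; mL+mR=24/41 → advance +1; mR−mL=48/41 → turn +1·90°
n=2: pose=(-3,-4,W); sL=15/41, sR=30/37; mL=-15/82, mR=1170/1517; mL+mR=1785/3034 → advance +1; mR−mL=2895/3034 → turn +1·90°
n=3: pose=(-4,-4,S); sL=120/293, sR=24/61; mL=-60/293, mR=10836/17873; mL+mR=7176/17873 → advance +1; mR−mL=14496/17873 → turn +1·90°
n=4: pose=(-4,-5,E); sL=12/17, sR=60/181; mL=-6/17, mR=2682/3077; mL+mR=1596/3077 → advance +1; mR−mL=3768/3077 → turn +1·90°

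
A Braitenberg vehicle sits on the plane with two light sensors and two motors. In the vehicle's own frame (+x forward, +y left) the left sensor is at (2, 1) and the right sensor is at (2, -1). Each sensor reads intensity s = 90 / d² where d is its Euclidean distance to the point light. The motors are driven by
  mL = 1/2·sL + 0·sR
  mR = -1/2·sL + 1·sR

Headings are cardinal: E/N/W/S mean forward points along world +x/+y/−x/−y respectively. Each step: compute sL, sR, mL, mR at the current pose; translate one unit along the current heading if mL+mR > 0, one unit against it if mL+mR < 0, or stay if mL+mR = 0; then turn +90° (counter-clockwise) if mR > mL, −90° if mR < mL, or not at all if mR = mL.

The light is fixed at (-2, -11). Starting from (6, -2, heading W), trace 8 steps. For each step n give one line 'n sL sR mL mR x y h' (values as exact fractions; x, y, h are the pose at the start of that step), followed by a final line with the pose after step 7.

0 9/10 45/68 9/20 18/85 6 -2 W
1 90/157 18/37 45/157 1161/5809 5 -2 N
2 45/101 5/9 45/202 605/1818 5 -1 E
3 90/193 2/5 45/193 161/965 6 -1 N
4 45/122 9/20 45/244 81/305 6 0 E
5 90/233 90/269 45/233 8865/62677 7 0 N
6 9/29 45/121 9/58 1521/7018 7 1 E
7 90/277 90/317 45/277 10665/87809 8 1 N
final 8 2 E

n=0: pose=(6,-2,W); sL=9/10, sR=45/68; mL=9/20, mR=18/85; mL+mR=45/68 → advance +1; mR−mL=-81/340 → turn -1·90°
n=1: pose=(5,-2,N); sL=90/157, sR=18/37; mL=45/157, mR=1161/5809; mL+mR=18/37 → advance +1; mR−mL=-504/5809 → turn -1·90°
n=2: pose=(5,-1,E); sL=45/101, sR=5/9; mL=45/202, mR=605/1818; mL+mR=5/9 → advance +1; mR−mL=100/909 → turn +1·90°
n=3: pose=(6,-1,N); sL=90/193, sR=2/5; mL=45/193, mR=161/965; mL+mR=2/5 → advance +1; mR−mL=-64/965 → turn -1·90°
n=4: pose=(6,0,E); sL=45/122, sR=9/20; mL=45/244, mR=81/305; mL+mR=9/20 → advance +1; mR−mL=99/1220 → turn +1·90°
n=5: pose=(7,0,N); sL=90/233, sR=90/269; mL=45/233, mR=8865/62677; mL+mR=90/269 → advance +1; mR−mL=-3240/62677 → turn -1·90°
n=6: pose=(7,1,E); sL=9/29, sR=45/121; mL=9/58, mR=1521/7018; mL+mR=45/121 → advance +1; mR−mL=216/3509 → turn +1·90°
n=7: pose=(8,1,N); sL=90/277, sR=90/317; mL=45/277, mR=10665/87809; mL+mR=90/317 → advance +1; mR−mL=-3600/87809 → turn -1·90°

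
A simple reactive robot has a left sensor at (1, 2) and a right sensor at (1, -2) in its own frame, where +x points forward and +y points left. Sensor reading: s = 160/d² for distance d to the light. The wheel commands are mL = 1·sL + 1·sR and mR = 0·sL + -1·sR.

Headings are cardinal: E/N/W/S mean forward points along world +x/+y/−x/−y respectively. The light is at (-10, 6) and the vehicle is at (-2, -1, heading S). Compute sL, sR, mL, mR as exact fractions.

left sensor world pos  = (0, -2); dL² = 164
right sensor world pos = (-4, -2); dR² = 100
sL = 160/164 = 40/41
sR = 160/100 = 8/5
mL = 1·sL + 1·sR = 528/205
mR = 0·sL + -1·sR = -8/5

40/41 8/5 528/205 -8/5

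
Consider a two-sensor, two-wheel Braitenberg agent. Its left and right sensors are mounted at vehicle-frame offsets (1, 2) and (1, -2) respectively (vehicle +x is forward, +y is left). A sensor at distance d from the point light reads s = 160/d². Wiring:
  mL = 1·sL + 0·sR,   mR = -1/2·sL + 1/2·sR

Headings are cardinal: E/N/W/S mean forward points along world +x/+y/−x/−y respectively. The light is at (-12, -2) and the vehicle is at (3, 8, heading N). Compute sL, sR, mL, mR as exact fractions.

16/29 16/41 16/29 -96/1189

left sensor world pos  = (1, 9); dL² = 290
right sensor world pos = (5, 9); dR² = 410
sL = 160/290 = 16/29
sR = 160/410 = 16/41
mL = 1·sL + 0·sR = 16/29
mR = -1/2·sL + 1/2·sR = -96/1189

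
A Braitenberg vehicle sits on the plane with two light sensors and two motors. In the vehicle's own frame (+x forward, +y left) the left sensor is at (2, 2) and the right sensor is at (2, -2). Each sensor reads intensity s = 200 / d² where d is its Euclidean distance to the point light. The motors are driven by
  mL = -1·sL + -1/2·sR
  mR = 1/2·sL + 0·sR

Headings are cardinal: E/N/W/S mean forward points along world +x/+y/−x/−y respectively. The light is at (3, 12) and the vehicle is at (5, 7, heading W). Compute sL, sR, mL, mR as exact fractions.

left sensor world pos  = (3, 5); dL² = 49
right sensor world pos = (3, 9); dR² = 9
sL = 200/49 = 200/49
sR = 200/9 = 200/9
mL = -1·sL + -1/2·sR = -6700/441
mR = 1/2·sL + 0·sR = 100/49

200/49 200/9 -6700/441 100/49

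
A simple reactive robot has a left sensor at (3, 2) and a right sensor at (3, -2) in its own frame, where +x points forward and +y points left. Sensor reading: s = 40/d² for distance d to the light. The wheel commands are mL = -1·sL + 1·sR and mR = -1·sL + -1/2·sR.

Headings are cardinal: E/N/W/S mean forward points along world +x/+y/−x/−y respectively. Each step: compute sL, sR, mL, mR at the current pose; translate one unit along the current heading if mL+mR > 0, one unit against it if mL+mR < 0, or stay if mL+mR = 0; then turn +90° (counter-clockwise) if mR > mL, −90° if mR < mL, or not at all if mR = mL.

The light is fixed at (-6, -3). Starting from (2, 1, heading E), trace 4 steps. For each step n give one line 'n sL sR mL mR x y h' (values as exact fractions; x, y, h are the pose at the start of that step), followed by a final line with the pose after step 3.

0 40/157 8/25 256/3925 -1628/3925 2 1 E
1 20/41 20/13 560/533 -670/533 1 1 S
2 8/5 8/13 -64/65 -124/65 1 2 W
3 2/5 10/41 -32/205 -107/205 2 2 N
final 2 1 E

n=0: pose=(2,1,E); sL=40/157, sR=8/25; mL=256/3925, mR=-1628/3925; mL+mR=-1372/3925 → advance -1; mR−mL=-12/25 → turn -1·90°
n=1: pose=(1,1,S); sL=20/41, sR=20/13; mL=560/533, mR=-670/533; mL+mR=-110/533 → advance -1; mR−mL=-30/13 → turn -1·90°
n=2: pose=(1,2,W); sL=8/5, sR=8/13; mL=-64/65, mR=-124/65; mL+mR=-188/65 → advance -1; mR−mL=-12/13 → turn -1·90°
n=3: pose=(2,2,N); sL=2/5, sR=10/41; mL=-32/205, mR=-107/205; mL+mR=-139/205 → advance -1; mR−mL=-15/41 → turn -1·90°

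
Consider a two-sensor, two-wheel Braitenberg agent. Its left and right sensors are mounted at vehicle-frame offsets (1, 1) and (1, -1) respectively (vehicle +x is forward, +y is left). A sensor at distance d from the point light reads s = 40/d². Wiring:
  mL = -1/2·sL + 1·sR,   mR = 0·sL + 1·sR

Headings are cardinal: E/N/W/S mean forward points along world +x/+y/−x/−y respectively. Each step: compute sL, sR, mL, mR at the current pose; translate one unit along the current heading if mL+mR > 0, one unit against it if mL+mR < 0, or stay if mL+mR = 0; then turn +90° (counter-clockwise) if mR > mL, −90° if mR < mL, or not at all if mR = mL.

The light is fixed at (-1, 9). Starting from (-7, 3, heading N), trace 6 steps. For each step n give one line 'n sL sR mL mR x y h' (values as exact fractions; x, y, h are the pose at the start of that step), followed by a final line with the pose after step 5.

n=0: pose=(-7,3,N); sL=20/37, sR=4/5; mL=98/185, mR=4/5; mL+mR=246/185 → advance +1; mR−mL=10/37 → turn +1·90°
n=1: pose=(-7,4,W); sL=8/17, sR=8/13; mL=84/221, mR=8/13; mL+mR=220/221 → advance +1; mR−mL=4/17 → turn +1·90°
n=2: pose=(-8,4,S); sL=5/9, sR=2/5; mL=11/90, mR=2/5; mL+mR=47/90 → advance +1; mR−mL=5/18 → turn +1·90°
n=3: pose=(-8,3,E); sL=40/61, sR=8/17; mL=148/1037, mR=8/17; mL+mR=636/1037 → advance +1; mR−mL=20/61 → turn +1·90°
n=4: pose=(-7,3,N); sL=20/37, sR=4/5; mL=98/185, mR=4/5; mL+mR=246/185 → advance +1; mR−mL=10/37 → turn +1·90°
n=5: pose=(-7,4,W); sL=8/17, sR=8/13; mL=84/221, mR=8/13; mL+mR=220/221 → advance +1; mR−mL=4/17 → turn +1·90°

0 20/37 4/5 98/185 4/5 -7 3 N
1 8/17 8/13 84/221 8/13 -7 4 W
2 5/9 2/5 11/90 2/5 -8 4 S
3 40/61 8/17 148/1037 8/17 -8 3 E
4 20/37 4/5 98/185 4/5 -7 3 N
5 8/17 8/13 84/221 8/13 -7 4 W
final -8 4 S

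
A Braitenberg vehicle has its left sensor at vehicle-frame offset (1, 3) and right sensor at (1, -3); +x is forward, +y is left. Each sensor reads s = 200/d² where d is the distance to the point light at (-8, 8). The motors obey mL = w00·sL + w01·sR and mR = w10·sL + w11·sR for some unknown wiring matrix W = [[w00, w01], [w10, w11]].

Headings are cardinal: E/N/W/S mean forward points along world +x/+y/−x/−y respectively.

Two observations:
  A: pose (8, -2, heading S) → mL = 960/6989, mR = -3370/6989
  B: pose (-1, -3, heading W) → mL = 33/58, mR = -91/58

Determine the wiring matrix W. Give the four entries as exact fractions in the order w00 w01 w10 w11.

obs A: pose=(8,-2,S) → sL=100/241, sR=20/29, mL=960/6989, mR=-3370/6989
obs B: pose=(-1,-3,W) → sL=25/29, sR=2, mL=33/58, mR=-91/58
sensor matrix S = [[100/241, 20/29], [25/29, 2]]; det S = 47700/202681
solve [mL_A; mL_B] = S·[w00; w01] and [mR_A; mR_B] = S·[w10; w11]:
  w00 = -1/2, w01 = 1/2, w10 = 1/2, w11 = -1

-1/2 1/2 1/2 -1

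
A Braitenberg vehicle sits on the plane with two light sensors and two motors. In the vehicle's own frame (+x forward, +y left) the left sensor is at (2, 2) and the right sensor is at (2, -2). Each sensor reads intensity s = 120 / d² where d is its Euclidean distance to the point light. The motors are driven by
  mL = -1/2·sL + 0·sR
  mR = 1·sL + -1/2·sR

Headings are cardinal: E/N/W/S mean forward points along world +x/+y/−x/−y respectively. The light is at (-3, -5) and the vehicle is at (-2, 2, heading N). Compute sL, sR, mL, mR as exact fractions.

left sensor world pos  = (-4, 4); dL² = 82
right sensor world pos = (0, 4); dR² = 90
sL = 120/82 = 60/41
sR = 120/90 = 4/3
mL = -1/2·sL + 0·sR = -30/41
mR = 1·sL + -1/2·sR = 98/123

60/41 4/3 -30/41 98/123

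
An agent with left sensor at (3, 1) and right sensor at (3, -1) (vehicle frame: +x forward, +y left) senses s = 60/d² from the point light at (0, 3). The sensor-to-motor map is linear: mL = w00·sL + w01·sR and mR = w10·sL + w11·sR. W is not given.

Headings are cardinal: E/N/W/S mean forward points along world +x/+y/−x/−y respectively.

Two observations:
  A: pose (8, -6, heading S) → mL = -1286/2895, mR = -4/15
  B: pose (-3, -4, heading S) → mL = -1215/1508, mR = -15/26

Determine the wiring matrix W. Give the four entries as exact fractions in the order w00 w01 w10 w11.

-1/2 -1 -1 0

obs A: pose=(8,-6,S) → sL=4/15, sR=60/193, mL=-1286/2895, mR=-4/15
obs B: pose=(-3,-4,S) → sL=15/26, sR=15/29, mL=-1215/1508, mR=-15/26
sensor matrix S = [[4/15, 60/193], [15/26, 15/29]]; det S = -3014/72761
solve [mL_A; mL_B] = S·[w00; w01] and [mR_A; mR_B] = S·[w10; w11]:
  w00 = -1/2, w01 = -1, w10 = -1, w11 = 0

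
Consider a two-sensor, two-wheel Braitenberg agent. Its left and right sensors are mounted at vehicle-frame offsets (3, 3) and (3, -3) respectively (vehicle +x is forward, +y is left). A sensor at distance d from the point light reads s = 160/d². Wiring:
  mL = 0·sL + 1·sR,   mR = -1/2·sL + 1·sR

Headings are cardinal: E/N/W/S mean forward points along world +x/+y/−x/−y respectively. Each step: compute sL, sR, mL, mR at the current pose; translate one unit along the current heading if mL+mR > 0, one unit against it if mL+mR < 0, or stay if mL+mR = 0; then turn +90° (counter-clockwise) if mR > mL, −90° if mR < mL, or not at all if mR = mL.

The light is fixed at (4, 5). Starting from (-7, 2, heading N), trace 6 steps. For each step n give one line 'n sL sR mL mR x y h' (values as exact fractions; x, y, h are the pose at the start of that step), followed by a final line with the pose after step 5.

0 40/49 5/2 5/2 205/98 -7 2 N
1 32/13 160/89 160/89 656/1157 -7 3 E
2 80/37 80/97 80/97 -920/3589 -6 3 S
3 32/41 160/169 160/169 3856/6929 -6 2 W
4 40/49 5/2 5/2 205/98 -7 2 N
5 32/13 160/89 160/89 656/1157 -7 3 E
final -6 3 S

n=0: pose=(-7,2,N); sL=40/49, sR=5/2; mL=5/2, mR=205/98; mL+mR=225/49 → advance +1; mR−mL=-20/49 → turn -1·90°
n=1: pose=(-7,3,E); sL=32/13, sR=160/89; mL=160/89, mR=656/1157; mL+mR=2736/1157 → advance +1; mR−mL=-16/13 → turn -1·90°
n=2: pose=(-6,3,S); sL=80/37, sR=80/97; mL=80/97, mR=-920/3589; mL+mR=2040/3589 → advance +1; mR−mL=-40/37 → turn -1·90°
n=3: pose=(-6,2,W); sL=32/41, sR=160/169; mL=160/169, mR=3856/6929; mL+mR=10416/6929 → advance +1; mR−mL=-16/41 → turn -1·90°
n=4: pose=(-7,2,N); sL=40/49, sR=5/2; mL=5/2, mR=205/98; mL+mR=225/49 → advance +1; mR−mL=-20/49 → turn -1·90°
n=5: pose=(-7,3,E); sL=32/13, sR=160/89; mL=160/89, mR=656/1157; mL+mR=2736/1157 → advance +1; mR−mL=-16/13 → turn -1·90°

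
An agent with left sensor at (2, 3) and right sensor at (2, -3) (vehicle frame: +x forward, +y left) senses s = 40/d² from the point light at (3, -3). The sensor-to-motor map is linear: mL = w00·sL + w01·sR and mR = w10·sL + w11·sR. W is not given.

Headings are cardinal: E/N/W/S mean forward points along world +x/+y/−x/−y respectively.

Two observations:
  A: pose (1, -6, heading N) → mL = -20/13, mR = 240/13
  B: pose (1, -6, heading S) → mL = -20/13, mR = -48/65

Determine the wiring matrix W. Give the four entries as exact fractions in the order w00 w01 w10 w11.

obs A: pose=(1,-6,N) → sL=20/13, sR=20, mL=-20/13, mR=240/13
obs B: pose=(1,-6,S) → sL=20/13, sR=4/5, mL=-20/13, mR=-48/65
sensor matrix S = [[20/13, 20], [20/13, 4/5]]; det S = -384/13
solve [mL_A; mL_B] = S·[w00; w01] and [mR_A; mR_B] = S·[w10; w11]:
  w00 = -1, w01 = 0, w10 = -1, w11 = 1

-1 0 -1 1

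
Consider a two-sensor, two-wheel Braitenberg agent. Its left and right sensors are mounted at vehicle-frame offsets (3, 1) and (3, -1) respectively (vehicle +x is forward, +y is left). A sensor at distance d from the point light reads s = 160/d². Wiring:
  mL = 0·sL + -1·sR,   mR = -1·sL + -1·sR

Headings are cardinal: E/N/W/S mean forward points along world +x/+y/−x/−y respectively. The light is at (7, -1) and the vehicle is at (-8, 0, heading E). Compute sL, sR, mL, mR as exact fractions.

left sensor world pos  = (-5, 1); dL² = 148
right sensor world pos = (-5, -1); dR² = 144
sL = 160/148 = 40/37
sR = 160/144 = 10/9
mL = 0·sL + -1·sR = -10/9
mR = -1·sL + -1·sR = -730/333

40/37 10/9 -10/9 -730/333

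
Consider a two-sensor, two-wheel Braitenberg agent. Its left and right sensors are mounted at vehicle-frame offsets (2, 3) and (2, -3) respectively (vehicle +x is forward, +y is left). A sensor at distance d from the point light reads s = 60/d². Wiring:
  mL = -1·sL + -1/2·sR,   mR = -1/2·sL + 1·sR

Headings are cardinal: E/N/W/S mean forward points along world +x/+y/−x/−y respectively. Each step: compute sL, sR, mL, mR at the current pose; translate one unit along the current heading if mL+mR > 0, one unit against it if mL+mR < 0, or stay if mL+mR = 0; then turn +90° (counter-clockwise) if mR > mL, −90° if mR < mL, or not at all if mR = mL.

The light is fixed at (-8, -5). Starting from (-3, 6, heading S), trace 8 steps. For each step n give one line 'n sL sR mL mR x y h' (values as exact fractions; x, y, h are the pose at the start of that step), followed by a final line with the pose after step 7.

n=0: pose=(-3,6,S); sL=12/29, sR=12/17; mL=-378/493, mR=246/493; mL+mR=-132/493 → advance -1; mR−mL=624/493 → turn +1·90°
n=1: pose=(-3,7,E); sL=30/137, sR=6/13; mL=-801/1781, mR=627/1781; mL+mR=-174/1781 → advance -1; mR−mL=1428/1781 → turn +1·90°
n=2: pose=(-4,7,N); sL=60/197, sR=12/49; mL=-4122/9653, mR=894/9653; mL+mR=-3228/9653 → advance -1; mR−mL=5016/9653 → turn +1·90°
n=3: pose=(-4,6,W); sL=15/17, sR=3/10; mL=-351/340, mR=-12/85; mL+mR=-399/340 → advance -1; mR−mL=303/340 → turn +1·90°
n=4: pose=(-3,6,S); sL=12/29, sR=12/17; mL=-378/493, mR=246/493; mL+mR=-132/493 → advance -1; mR−mL=624/493 → turn +1·90°
n=5: pose=(-3,7,E); sL=30/137, sR=6/13; mL=-801/1781, mR=627/1781; mL+mR=-174/1781 → advance -1; mR−mL=1428/1781 → turn +1·90°
n=6: pose=(-4,7,N); sL=60/197, sR=12/49; mL=-4122/9653, mR=894/9653; mL+mR=-3228/9653 → advance -1; mR−mL=5016/9653 → turn +1·90°
n=7: pose=(-4,6,W); sL=15/17, sR=3/10; mL=-351/340, mR=-12/85; mL+mR=-399/340 → advance -1; mR−mL=303/340 → turn +1·90°

0 12/29 12/17 -378/493 246/493 -3 6 S
1 30/137 6/13 -801/1781 627/1781 -3 7 E
2 60/197 12/49 -4122/9653 894/9653 -4 7 N
3 15/17 3/10 -351/340 -12/85 -4 6 W
4 12/29 12/17 -378/493 246/493 -3 6 S
5 30/137 6/13 -801/1781 627/1781 -3 7 E
6 60/197 12/49 -4122/9653 894/9653 -4 7 N
7 15/17 3/10 -351/340 -12/85 -4 6 W
final -3 6 S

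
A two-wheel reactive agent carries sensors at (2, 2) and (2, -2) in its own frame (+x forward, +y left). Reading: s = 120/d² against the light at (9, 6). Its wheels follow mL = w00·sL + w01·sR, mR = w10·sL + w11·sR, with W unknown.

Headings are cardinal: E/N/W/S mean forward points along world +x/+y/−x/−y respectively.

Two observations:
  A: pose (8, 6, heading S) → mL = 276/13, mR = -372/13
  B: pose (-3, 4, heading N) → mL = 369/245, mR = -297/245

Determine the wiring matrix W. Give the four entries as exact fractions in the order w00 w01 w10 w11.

obs A: pose=(8,6,S) → sL=24, sR=120/13, mL=276/13, mR=-372/13
obs B: pose=(-3,4,N) → sL=30/49, sR=6/5, mL=369/245, mR=-297/245
sensor matrix S = [[24, 120/13], [30/49, 6/5]]; det S = 73728/3185
solve [mL_A; mL_B] = S·[w00; w01] and [mR_A; mR_B] = S·[w10; w11]:
  w00 = 1/2, w01 = 1, w10 = -1, w11 = -1/2

1/2 1 -1 -1/2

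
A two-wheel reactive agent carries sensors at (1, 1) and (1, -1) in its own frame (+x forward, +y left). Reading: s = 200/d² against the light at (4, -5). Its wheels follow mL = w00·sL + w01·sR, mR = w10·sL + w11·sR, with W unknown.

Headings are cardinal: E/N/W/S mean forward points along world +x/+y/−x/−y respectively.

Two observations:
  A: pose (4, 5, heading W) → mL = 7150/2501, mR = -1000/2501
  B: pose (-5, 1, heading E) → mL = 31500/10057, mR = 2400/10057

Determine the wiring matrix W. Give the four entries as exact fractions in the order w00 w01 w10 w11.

1/2 1 -1/2 1/2

obs A: pose=(4,5,W) → sL=100/41, sR=100/61, mL=7150/2501, mR=-1000/2501
obs B: pose=(-5,1,E) → sL=200/113, sR=200/89, mL=31500/10057, mR=2400/10057
sensor matrix S = [[100/41, 100/61], [200/113, 200/89]]; det S = 64880000/25152557
solve [mL_A; mL_B] = S·[w00; w01] and [mR_A; mR_B] = S·[w10; w11]:
  w00 = 1/2, w01 = 1, w10 = -1/2, w11 = 1/2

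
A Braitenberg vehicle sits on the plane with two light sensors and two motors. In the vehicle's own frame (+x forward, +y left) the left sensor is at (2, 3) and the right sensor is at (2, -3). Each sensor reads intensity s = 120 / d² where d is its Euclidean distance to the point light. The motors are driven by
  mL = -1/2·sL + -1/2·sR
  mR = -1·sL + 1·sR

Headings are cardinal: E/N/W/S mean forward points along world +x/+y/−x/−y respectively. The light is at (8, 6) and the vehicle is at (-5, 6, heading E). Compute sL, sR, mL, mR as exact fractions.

left sensor world pos  = (-3, 9); dL² = 130
right sensor world pos = (-3, 3); dR² = 130
sL = 120/130 = 12/13
sR = 120/130 = 12/13
mL = -1/2·sL + -1/2·sR = -12/13
mR = -1·sL + 1·sR = 0

12/13 12/13 -12/13 0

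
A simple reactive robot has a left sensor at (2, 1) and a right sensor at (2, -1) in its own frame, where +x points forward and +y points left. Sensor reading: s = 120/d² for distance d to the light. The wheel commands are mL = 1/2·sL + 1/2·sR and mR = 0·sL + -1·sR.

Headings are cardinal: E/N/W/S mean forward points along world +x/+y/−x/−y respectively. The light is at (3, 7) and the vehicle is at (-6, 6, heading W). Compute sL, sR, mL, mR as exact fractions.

left sensor world pos  = (-8, 5); dL² = 125
right sensor world pos = (-8, 7); dR² = 121
sL = 120/125 = 24/25
sR = 120/121 = 120/121
mL = 1/2·sL + 1/2·sR = 2952/3025
mR = 0·sL + -1·sR = -120/121

24/25 120/121 2952/3025 -120/121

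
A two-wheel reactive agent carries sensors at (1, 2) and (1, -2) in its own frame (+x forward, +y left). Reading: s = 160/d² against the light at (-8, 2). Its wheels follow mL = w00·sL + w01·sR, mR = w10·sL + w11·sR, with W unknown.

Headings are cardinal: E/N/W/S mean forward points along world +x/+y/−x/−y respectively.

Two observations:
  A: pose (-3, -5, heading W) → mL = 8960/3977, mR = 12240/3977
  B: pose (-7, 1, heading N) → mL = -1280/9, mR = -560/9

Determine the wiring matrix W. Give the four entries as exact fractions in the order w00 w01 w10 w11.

obs A: pose=(-3,-5,W) → sL=160/97, sR=160/41, mL=8960/3977, mR=12240/3977
obs B: pose=(-7,1,N) → sL=160, sR=160/9, mL=-1280/9, mR=-560/9
sensor matrix S = [[160/97, 160/41], [160, 160/9]]; det S = -21299200/35793
solve [mL_A; mL_B] = S·[w00; w01] and [mR_A; mR_B] = S·[w10; w11]:
  w00 = -1, w01 = 1, w10 = -1/2, w11 = 1

-1 1 -1/2 1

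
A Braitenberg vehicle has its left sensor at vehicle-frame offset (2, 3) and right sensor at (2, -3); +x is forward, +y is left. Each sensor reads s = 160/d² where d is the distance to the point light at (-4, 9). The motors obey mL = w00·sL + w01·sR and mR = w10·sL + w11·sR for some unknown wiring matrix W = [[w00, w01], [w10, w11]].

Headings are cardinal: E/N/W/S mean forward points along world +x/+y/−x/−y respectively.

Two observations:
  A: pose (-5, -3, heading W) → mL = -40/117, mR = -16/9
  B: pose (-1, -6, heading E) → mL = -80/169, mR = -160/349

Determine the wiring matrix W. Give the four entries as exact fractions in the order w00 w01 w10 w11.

-1/2 0 0 -1

obs A: pose=(-5,-3,W) → sL=80/117, sR=16/9, mL=-40/117, mR=-16/9
obs B: pose=(-1,-6,E) → sL=160/169, sR=160/349, mL=-80/169, mR=-160/349
sensor matrix S = [[80/117, 16/9], [160/169, 160/349]]; det S = -727040/530829
solve [mL_A; mL_B] = S·[w00; w01] and [mR_A; mR_B] = S·[w10; w11]:
  w00 = -1/2, w01 = 0, w10 = 0, w11 = -1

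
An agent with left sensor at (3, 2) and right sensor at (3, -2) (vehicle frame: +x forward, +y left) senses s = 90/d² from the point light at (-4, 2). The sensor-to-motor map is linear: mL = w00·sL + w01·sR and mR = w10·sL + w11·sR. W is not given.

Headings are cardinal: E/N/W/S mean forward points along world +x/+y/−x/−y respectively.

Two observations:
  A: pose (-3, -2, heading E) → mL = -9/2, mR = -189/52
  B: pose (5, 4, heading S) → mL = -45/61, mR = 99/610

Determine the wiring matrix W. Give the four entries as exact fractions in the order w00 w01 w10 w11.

-1 0 -1 1/2

obs A: pose=(-3,-2,E) → sL=9/2, sR=45/26, mL=-9/2, mR=-189/52
obs B: pose=(5,4,S) → sL=45/61, sR=9/5, mL=-45/61, mR=99/610
sensor matrix S = [[9/2, 45/26], [45/61, 9/5]]; det S = 27054/3965
solve [mL_A; mL_B] = S·[w00; w01] and [mR_A; mR_B] = S·[w10; w11]:
  w00 = -1, w01 = 0, w10 = -1, w11 = 1/2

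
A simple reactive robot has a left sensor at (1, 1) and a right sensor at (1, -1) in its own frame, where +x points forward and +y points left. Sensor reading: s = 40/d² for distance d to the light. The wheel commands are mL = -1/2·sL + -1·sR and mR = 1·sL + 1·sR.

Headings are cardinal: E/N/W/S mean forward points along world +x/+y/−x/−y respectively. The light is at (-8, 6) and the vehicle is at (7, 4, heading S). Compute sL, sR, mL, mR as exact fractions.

8/53 8/41 -588/2173 752/2173

left sensor world pos  = (8, 3); dL² = 265
right sensor world pos = (6, 3); dR² = 205
sL = 40/265 = 8/53
sR = 40/205 = 8/41
mL = -1/2·sL + -1·sR = -588/2173
mR = 1·sL + 1·sR = 752/2173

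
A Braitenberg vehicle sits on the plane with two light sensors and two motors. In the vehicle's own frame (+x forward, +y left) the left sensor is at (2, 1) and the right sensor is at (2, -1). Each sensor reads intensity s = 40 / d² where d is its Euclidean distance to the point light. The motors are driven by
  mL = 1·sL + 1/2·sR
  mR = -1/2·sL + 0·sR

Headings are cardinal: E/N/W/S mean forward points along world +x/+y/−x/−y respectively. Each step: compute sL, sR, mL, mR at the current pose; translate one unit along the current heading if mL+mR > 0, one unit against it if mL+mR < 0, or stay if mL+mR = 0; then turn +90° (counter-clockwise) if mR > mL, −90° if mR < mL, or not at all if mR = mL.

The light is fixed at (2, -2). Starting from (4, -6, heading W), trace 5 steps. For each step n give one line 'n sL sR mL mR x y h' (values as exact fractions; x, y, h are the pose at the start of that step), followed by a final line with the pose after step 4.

0 8/5 40/9 172/45 -4/5 4 -6 W
1 10 5 25/2 -5 3 -6 N
2 40/13 8/5 252/65 -20/13 3 -5 E
3 20/17 20/13 430/221 -10/17 4 -5 S
4 8/5 40/9 172/45 -4/5 4 -6 W
final 3 -6 N

n=0: pose=(4,-6,W); sL=8/5, sR=40/9; mL=172/45, mR=-4/5; mL+mR=136/45 → advance +1; mR−mL=-208/45 → turn -1·90°
n=1: pose=(3,-6,N); sL=10, sR=5; mL=25/2, mR=-5; mL+mR=15/2 → advance +1; mR−mL=-35/2 → turn -1·90°
n=2: pose=(3,-5,E); sL=40/13, sR=8/5; mL=252/65, mR=-20/13; mL+mR=152/65 → advance +1; mR−mL=-352/65 → turn -1·90°
n=3: pose=(4,-5,S); sL=20/17, sR=20/13; mL=430/221, mR=-10/17; mL+mR=300/221 → advance +1; mR−mL=-560/221 → turn -1·90°
n=4: pose=(4,-6,W); sL=8/5, sR=40/9; mL=172/45, mR=-4/5; mL+mR=136/45 → advance +1; mR−mL=-208/45 → turn -1·90°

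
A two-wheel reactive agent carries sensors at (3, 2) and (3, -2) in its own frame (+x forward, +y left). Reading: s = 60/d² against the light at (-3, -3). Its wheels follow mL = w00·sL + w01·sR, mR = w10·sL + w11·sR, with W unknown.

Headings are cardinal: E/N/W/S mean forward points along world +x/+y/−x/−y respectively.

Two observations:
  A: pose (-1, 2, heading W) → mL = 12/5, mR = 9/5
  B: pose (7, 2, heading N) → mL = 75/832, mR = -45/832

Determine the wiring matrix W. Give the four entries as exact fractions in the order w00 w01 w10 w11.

1/2 -1/2 1/2 -1

obs A: pose=(-1,2,W) → sL=6, sR=6/5, mL=12/5, mR=9/5
obs B: pose=(7,2,N) → sL=15/32, sR=15/52, mL=75/832, mR=-45/832
sensor matrix S = [[6, 6/5], [15/32, 15/52]]; det S = 243/208
solve [mL_A; mL_B] = S·[w00; w01] and [mR_A; mR_B] = S·[w10; w11]:
  w00 = 1/2, w01 = -1/2, w10 = 1/2, w11 = -1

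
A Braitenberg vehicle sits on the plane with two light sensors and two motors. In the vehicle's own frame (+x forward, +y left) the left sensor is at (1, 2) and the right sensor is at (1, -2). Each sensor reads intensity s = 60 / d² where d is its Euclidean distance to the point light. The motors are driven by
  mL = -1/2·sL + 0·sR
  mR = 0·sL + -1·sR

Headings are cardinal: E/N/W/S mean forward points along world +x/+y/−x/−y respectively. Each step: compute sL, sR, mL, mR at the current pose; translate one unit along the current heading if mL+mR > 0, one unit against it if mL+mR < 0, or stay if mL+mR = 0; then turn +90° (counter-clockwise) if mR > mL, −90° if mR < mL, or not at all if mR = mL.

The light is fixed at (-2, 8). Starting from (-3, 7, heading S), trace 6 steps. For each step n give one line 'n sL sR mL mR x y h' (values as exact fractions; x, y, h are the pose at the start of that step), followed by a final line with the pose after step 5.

n=0: pose=(-3,7,S); sL=12, sR=60/13; mL=-6, mR=-60/13; mL+mR=-138/13 → advance -1; mR−mL=18/13 → turn +1·90°
n=1: pose=(-3,8,E); sL=15, sR=15; mL=-15/2, mR=-15; mL+mR=-45/2 → advance -1; mR−mL=-15/2 → turn -1·90°
n=2: pose=(-4,8,S); sL=60, sR=60/17; mL=-30, mR=-60/17; mL+mR=-570/17 → advance -1; mR−mL=450/17 → turn +1·90°
n=3: pose=(-4,9,E); sL=6, sR=30; mL=-3, mR=-30; mL+mR=-33 → advance -1; mR−mL=-27 → turn -1·90°
n=4: pose=(-5,9,S); sL=60, sR=12/5; mL=-30, mR=-12/5; mL+mR=-162/5 → advance -1; mR−mL=138/5 → turn +1·90°
n=5: pose=(-5,10,E); sL=3, sR=15; mL=-3/2, mR=-15; mL+mR=-33/2 → advance -1; mR−mL=-27/2 → turn -1·90°

0 12 60/13 -6 -60/13 -3 7 S
1 15 15 -15/2 -15 -3 8 E
2 60 60/17 -30 -60/17 -4 8 S
3 6 30 -3 -30 -4 9 E
4 60 12/5 -30 -12/5 -5 9 S
5 3 15 -3/2 -15 -5 10 E
final -6 10 S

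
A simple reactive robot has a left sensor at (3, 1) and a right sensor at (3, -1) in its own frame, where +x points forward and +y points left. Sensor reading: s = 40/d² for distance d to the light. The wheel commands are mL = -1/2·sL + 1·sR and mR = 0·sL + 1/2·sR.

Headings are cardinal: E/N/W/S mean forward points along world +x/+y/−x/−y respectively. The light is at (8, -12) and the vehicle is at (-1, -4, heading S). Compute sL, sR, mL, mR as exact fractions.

left sensor world pos  = (0, -7); dL² = 89
right sensor world pos = (-2, -7); dR² = 125
sL = 40/89 = 40/89
sR = 40/125 = 8/25
mL = -1/2·sL + 1·sR = 212/2225
mR = 0·sL + 1/2·sR = 4/25

40/89 8/25 212/2225 4/25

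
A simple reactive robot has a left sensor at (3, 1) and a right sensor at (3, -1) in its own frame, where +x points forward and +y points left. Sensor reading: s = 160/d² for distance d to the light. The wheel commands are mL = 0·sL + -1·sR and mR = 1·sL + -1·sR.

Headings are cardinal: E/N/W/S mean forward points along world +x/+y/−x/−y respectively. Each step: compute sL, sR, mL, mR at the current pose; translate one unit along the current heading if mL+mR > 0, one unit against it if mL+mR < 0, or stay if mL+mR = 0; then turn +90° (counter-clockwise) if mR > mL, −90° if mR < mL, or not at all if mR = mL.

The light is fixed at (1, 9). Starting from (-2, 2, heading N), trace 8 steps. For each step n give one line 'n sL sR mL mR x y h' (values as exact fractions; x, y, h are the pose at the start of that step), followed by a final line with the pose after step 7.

0 5 8 -8 -3 -2 2 N
1 160/117 32/17 -32/17 -1024/1989 -2 1 W
2 80/61 16/13 -16/13 64/793 -1 1 S
3 160/37 32/13 -32/13 896/481 -1 2 E
4 5 8 -8 -3 -2 2 N
5 160/117 32/17 -32/17 -1024/1989 -2 1 W
6 80/61 16/13 -16/13 64/793 -1 1 S
7 160/37 32/13 -32/13 896/481 -1 2 E
final -2 2 N

n=0: pose=(-2,2,N); sL=5, sR=8; mL=-8, mR=-3; mL+mR=-11 → advance -1; mR−mL=5 → turn +1·90°
n=1: pose=(-2,1,W); sL=160/117, sR=32/17; mL=-32/17, mR=-1024/1989; mL+mR=-4768/1989 → advance -1; mR−mL=160/117 → turn +1·90°
n=2: pose=(-1,1,S); sL=80/61, sR=16/13; mL=-16/13, mR=64/793; mL+mR=-912/793 → advance -1; mR−mL=80/61 → turn +1·90°
n=3: pose=(-1,2,E); sL=160/37, sR=32/13; mL=-32/13, mR=896/481; mL+mR=-288/481 → advance -1; mR−mL=160/37 → turn +1·90°
n=4: pose=(-2,2,N); sL=5, sR=8; mL=-8, mR=-3; mL+mR=-11 → advance -1; mR−mL=5 → turn +1·90°
n=5: pose=(-2,1,W); sL=160/117, sR=32/17; mL=-32/17, mR=-1024/1989; mL+mR=-4768/1989 → advance -1; mR−mL=160/117 → turn +1·90°
n=6: pose=(-1,1,S); sL=80/61, sR=16/13; mL=-16/13, mR=64/793; mL+mR=-912/793 → advance -1; mR−mL=80/61 → turn +1·90°
n=7: pose=(-1,2,E); sL=160/37, sR=32/13; mL=-32/13, mR=896/481; mL+mR=-288/481 → advance -1; mR−mL=160/37 → turn +1·90°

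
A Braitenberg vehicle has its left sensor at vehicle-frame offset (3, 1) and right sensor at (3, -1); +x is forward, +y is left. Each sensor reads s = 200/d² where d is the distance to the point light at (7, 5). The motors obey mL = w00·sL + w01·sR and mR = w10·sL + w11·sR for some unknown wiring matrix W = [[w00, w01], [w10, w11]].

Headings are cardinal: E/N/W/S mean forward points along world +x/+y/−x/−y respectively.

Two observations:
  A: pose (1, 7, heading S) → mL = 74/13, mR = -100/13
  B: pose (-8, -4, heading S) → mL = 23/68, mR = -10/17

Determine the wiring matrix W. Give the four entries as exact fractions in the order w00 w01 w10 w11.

1 -1/2 -1 0

obs A: pose=(1,7,S) → sL=100/13, sR=4, mL=74/13, mR=-100/13
obs B: pose=(-8,-4,S) → sL=10/17, sR=1/2, mL=23/68, mR=-10/17
sensor matrix S = [[100/13, 4], [10/17, 1/2]]; det S = 330/221
solve [mL_A; mL_B] = S·[w00; w01] and [mR_A; mR_B] = S·[w10; w11]:
  w00 = 1, w01 = -1/2, w10 = -1, w11 = 0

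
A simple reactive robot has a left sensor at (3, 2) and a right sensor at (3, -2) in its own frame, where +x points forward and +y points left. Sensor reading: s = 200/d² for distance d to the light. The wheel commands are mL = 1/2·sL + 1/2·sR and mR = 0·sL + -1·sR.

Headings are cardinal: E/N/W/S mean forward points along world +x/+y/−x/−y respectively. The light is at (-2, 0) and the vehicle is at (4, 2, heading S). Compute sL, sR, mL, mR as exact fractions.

40/13 200/17 1640/221 -200/17

left sensor world pos  = (6, -1); dL² = 65
right sensor world pos = (2, -1); dR² = 17
sL = 200/65 = 40/13
sR = 200/17 = 200/17
mL = 1/2·sL + 1/2·sR = 1640/221
mR = 0·sL + -1·sR = -200/17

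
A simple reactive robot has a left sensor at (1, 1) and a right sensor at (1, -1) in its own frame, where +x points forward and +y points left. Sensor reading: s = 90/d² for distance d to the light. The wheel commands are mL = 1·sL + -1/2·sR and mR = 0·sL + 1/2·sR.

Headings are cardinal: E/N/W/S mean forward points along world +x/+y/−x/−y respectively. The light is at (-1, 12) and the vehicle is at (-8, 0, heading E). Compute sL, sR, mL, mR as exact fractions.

90/157 18/41 2277/6437 9/41

left sensor world pos  = (-7, 1); dL² = 157
right sensor world pos = (-7, -1); dR² = 205
sL = 90/157 = 90/157
sR = 90/205 = 18/41
mL = 1·sL + -1/2·sR = 2277/6437
mR = 0·sL + 1/2·sR = 9/41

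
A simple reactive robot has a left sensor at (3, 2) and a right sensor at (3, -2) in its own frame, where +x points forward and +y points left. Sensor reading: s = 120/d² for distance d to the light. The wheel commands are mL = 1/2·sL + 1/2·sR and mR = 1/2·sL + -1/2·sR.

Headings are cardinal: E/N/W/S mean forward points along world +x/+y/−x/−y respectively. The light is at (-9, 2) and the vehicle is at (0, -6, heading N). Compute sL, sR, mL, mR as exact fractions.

left sensor world pos  = (-2, -3); dL² = 74
right sensor world pos = (2, -3); dR² = 146
sL = 120/74 = 60/37
sR = 120/146 = 60/73
mL = 1/2·sL + 1/2·sR = 3300/2701
mR = 1/2·sL + -1/2·sR = 1080/2701

60/37 60/73 3300/2701 1080/2701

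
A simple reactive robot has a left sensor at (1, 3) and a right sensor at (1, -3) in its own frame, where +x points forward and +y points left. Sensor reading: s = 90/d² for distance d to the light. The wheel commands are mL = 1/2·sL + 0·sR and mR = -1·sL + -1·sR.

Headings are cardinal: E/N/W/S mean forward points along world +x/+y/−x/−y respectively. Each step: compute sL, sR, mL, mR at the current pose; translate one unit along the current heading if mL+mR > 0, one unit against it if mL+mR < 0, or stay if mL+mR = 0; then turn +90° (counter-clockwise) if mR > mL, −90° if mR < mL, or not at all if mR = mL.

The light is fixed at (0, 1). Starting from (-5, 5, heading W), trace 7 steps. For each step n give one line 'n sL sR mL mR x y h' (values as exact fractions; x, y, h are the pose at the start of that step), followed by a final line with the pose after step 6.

n=0: pose=(-5,5,W); sL=90/37, sR=18/17; mL=45/37, mR=-2196/629; mL+mR=-1431/629 → advance -1; mR−mL=-2961/629 → turn -1·90°
n=1: pose=(-4,5,N); sL=45/37, sR=45/13; mL=45/74, mR=-2250/481; mL+mR=-3915/962 → advance -1; mR−mL=-5085/962 → turn -1·90°
n=2: pose=(-4,4,E); sL=2, sR=10; mL=1, mR=-12; mL+mR=-11 → advance -1; mR−mL=-13 → turn -1·90°
n=3: pose=(-5,4,S); sL=45/4, sR=45/34; mL=45/8, mR=-855/68; mL+mR=-945/136 → advance -1; mR−mL=-2475/136 → turn -1·90°
n=4: pose=(-5,5,W); sL=90/37, sR=18/17; mL=45/37, mR=-2196/629; mL+mR=-1431/629 → advance -1; mR−mL=-2961/629 → turn -1·90°
n=5: pose=(-4,5,N); sL=45/37, sR=45/13; mL=45/74, mR=-2250/481; mL+mR=-3915/962 → advance -1; mR−mL=-5085/962 → turn -1·90°
n=6: pose=(-4,4,E); sL=2, sR=10; mL=1, mR=-12; mL+mR=-11 → advance -1; mR−mL=-13 → turn -1·90°

0 90/37 18/17 45/37 -2196/629 -5 5 W
1 45/37 45/13 45/74 -2250/481 -4 5 N
2 2 10 1 -12 -4 4 E
3 45/4 45/34 45/8 -855/68 -5 4 S
4 90/37 18/17 45/37 -2196/629 -5 5 W
5 45/37 45/13 45/74 -2250/481 -4 5 N
6 2 10 1 -12 -4 4 E
final -5 4 S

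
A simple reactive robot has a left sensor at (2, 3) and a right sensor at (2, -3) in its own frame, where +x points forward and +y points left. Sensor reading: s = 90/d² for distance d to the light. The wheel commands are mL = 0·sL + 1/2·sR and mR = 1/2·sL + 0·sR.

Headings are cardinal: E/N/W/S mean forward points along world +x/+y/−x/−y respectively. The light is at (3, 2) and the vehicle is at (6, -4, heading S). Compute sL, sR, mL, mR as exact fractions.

left sensor world pos  = (9, -6); dL² = 100
right sensor world pos = (3, -6); dR² = 64
sL = 90/100 = 9/10
sR = 90/64 = 45/32
mL = 0·sL + 1/2·sR = 45/64
mR = 1/2·sL + 0·sR = 9/20

9/10 45/32 45/64 9/20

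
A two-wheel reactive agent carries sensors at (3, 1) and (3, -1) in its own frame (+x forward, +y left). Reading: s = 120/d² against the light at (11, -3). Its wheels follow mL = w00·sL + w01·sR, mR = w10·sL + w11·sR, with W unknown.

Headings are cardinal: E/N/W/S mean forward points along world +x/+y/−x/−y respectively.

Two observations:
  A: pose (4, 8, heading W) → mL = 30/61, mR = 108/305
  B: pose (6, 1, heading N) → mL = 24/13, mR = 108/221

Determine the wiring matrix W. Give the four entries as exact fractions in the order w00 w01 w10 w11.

obs A: pose=(4,8,W) → sL=3/5, sR=30/61, mL=30/61, mR=108/305
obs B: pose=(6,1,N) → sL=24/17, sR=24/13, mL=24/13, mR=108/221
sensor matrix S = [[3/5, 30/61], [24/17, 24/13]]; det S = 27864/67405
solve [mL_A; mL_B] = S·[w00; w01] and [mR_A; mR_B] = S·[w10; w11]:
  w00 = 0, w01 = 1, w10 = 1, w11 = -1/2

0 1 1 -1/2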